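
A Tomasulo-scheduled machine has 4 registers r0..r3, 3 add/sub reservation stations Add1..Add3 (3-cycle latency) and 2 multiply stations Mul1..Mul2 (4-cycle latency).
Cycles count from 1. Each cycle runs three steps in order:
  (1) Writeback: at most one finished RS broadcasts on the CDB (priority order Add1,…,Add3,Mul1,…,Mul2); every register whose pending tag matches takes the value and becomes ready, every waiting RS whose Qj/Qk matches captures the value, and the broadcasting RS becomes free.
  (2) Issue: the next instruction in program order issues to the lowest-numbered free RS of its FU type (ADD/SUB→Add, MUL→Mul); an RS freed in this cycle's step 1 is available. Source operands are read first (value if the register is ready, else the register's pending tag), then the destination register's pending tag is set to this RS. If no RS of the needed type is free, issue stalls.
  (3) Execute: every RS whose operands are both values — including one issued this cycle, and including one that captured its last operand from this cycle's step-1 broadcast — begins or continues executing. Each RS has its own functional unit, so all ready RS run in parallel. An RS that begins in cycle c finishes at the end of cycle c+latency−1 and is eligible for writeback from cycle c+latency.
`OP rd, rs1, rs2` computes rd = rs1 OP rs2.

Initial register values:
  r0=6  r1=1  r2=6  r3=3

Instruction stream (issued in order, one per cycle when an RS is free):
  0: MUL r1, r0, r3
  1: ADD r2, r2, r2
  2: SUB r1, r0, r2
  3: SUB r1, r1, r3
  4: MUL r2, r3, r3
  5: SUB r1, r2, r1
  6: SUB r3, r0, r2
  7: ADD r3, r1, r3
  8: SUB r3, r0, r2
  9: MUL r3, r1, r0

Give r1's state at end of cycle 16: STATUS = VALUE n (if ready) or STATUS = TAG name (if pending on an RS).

c1: issue MUL r1<-Mul1 | r0:6,r1:Mul1,r2:6,r3:3
c2: issue ADD r2<-Add1 | r0:6,r1:Mul1,r2:Add1,r3:3
c3: issue SUB r1<-Add2 | r0:6,r1:Add2,r2:Add1,r3:3
c4: issue SUB r1<-Add3 | r0:6,r1:Add3,r2:Add1,r3:3
c5: CDB Add1=12; issue MUL r2<-Mul2 | r0:6,r1:Add3,r2:Mul2,r3:3
c6: CDB Mul1=18; issue SUB r1<-Add1 | r0:6,r1:Add1,r2:Mul2,r3:3
c7: stall | r0:6,r1:Add1,r2:Mul2,r3:3
c8: CDB Add2=-6; issue SUB r3<-Add2 | r0:6,r1:Add1,r2:Mul2,r3:Add2
c9: CDB Mul2=9; stall | r0:6,r1:Add1,r2:9,r3:Add2
c10: stall | r0:6,r1:Add1,r2:9,r3:Add2
c11: CDB Add3=-9; issue ADD r3<-Add3 | r0:6,r1:Add1,r2:9,r3:Add3
c12: CDB Add2=-3; issue SUB r3<-Add2 | r0:6,r1:Add1,r2:9,r3:Add2
c13: issue MUL r3<-Mul1 | r0:6,r1:Add1,r2:9,r3:Mul1
c14: CDB Add1=18 | r0:6,r1:18,r2:9,r3:Mul1
c15: CDB Add2=-3 | r0:6,r1:18,r2:9,r3:Mul1
c16: - | r0:6,r1:18,r2:9,r3:Mul1

STATUS = VALUE 18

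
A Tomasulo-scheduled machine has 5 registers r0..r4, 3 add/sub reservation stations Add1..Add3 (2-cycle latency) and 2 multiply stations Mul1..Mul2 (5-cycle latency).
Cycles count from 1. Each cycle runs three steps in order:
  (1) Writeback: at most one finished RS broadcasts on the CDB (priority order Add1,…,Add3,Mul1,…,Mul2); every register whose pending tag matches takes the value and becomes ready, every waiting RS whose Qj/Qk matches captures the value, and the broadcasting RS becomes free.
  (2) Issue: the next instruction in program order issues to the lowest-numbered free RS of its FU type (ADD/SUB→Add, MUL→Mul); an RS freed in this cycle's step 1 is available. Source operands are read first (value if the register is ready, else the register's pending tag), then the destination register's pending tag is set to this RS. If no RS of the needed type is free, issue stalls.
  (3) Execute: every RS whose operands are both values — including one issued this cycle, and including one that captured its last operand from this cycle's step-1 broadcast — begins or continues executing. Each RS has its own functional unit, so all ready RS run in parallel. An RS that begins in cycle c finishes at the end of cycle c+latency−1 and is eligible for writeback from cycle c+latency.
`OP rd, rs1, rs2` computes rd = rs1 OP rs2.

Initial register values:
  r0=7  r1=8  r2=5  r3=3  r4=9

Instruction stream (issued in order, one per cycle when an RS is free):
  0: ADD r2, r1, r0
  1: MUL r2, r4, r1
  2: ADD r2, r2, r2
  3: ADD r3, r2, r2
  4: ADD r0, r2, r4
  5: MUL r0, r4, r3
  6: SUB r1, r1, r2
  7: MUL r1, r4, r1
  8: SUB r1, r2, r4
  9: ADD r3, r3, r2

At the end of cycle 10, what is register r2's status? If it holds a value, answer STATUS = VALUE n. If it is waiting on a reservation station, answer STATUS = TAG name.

STATUS = VALUE 144

  c1: issue ADD r2<-Add1  regs: r0:7,r1:8,r2:Add1,r3:3,r4:9
  c2: issue MUL r2<-Mul1  regs: r0:7,r1:8,r2:Mul1,r3:3,r4:9
  c3: CDB Add1=15; issue ADD r2<-Add1  regs: r0:7,r1:8,r2:Add1,r3:3,r4:9
  c4: issue ADD r3<-Add2  regs: r0:7,r1:8,r2:Add1,r3:Add2,r4:9
  c5: issue ADD r0<-Add3  regs: r0:Add3,r1:8,r2:Add1,r3:Add2,r4:9
  c6: issue MUL r0<-Mul2  regs: r0:Mul2,r1:8,r2:Add1,r3:Add2,r4:9
  c7: CDB Mul1=72; stall  regs: r0:Mul2,r1:8,r2:Add1,r3:Add2,r4:9
  c8: stall  regs: r0:Mul2,r1:8,r2:Add1,r3:Add2,r4:9
  c9: CDB Add1=144; issue SUB r1<-Add1  regs: r0:Mul2,r1:Add1,r2:144,r3:Add2,r4:9
  c10: issue MUL r1<-Mul1  regs: r0:Mul2,r1:Mul1,r2:144,r3:Add2,r4:9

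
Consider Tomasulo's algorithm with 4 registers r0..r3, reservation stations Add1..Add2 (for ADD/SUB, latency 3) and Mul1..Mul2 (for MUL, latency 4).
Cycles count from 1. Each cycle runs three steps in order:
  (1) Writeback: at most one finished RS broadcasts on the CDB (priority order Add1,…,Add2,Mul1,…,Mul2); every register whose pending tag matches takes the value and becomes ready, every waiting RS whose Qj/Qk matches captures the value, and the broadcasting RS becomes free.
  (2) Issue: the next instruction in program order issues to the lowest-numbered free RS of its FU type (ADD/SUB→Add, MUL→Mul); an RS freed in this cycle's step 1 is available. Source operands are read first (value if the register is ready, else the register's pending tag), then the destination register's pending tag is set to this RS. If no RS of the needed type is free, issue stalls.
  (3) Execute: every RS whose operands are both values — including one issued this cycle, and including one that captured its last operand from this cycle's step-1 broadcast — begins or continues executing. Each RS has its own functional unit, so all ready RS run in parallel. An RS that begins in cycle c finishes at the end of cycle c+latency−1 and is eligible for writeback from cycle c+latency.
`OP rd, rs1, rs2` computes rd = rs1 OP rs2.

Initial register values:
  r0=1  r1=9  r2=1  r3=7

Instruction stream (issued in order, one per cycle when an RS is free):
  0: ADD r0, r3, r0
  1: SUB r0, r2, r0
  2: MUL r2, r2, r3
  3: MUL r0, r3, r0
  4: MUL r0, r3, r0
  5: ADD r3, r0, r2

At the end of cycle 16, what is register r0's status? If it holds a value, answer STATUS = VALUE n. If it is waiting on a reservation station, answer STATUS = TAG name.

  c1: issue ADD r0<-Add1  regs: r0:Add1,r1:9,r2:1,r3:7
  c2: issue SUB r0<-Add2  regs: r0:Add2,r1:9,r2:1,r3:7
  c3: issue MUL r2<-Mul1  regs: r0:Add2,r1:9,r2:Mul1,r3:7
  c4: CDB Add1=8; issue MUL r0<-Mul2  regs: r0:Mul2,r1:9,r2:Mul1,r3:7
  c5: stall  regs: r0:Mul2,r1:9,r2:Mul1,r3:7
  c6: stall  regs: r0:Mul2,r1:9,r2:Mul1,r3:7
  c7: CDB Add2=-7; stall  regs: r0:Mul2,r1:9,r2:Mul1,r3:7
  c8: CDB Mul1=7; issue MUL r0<-Mul1  regs: r0:Mul1,r1:9,r2:7,r3:7
  c9: issue ADD r3<-Add1  regs: r0:Mul1,r1:9,r2:7,r3:Add1
  c10: -  regs: r0:Mul1,r1:9,r2:7,r3:Add1
  c11: CDB Mul2=-49  regs: r0:Mul1,r1:9,r2:7,r3:Add1
  c12: -  regs: r0:Mul1,r1:9,r2:7,r3:Add1
  c13: -  regs: r0:Mul1,r1:9,r2:7,r3:Add1
  c14: -  regs: r0:Mul1,r1:9,r2:7,r3:Add1
  c15: CDB Mul1=-343  regs: r0:-343,r1:9,r2:7,r3:Add1
  c16: -  regs: r0:-343,r1:9,r2:7,r3:Add1

STATUS = VALUE -343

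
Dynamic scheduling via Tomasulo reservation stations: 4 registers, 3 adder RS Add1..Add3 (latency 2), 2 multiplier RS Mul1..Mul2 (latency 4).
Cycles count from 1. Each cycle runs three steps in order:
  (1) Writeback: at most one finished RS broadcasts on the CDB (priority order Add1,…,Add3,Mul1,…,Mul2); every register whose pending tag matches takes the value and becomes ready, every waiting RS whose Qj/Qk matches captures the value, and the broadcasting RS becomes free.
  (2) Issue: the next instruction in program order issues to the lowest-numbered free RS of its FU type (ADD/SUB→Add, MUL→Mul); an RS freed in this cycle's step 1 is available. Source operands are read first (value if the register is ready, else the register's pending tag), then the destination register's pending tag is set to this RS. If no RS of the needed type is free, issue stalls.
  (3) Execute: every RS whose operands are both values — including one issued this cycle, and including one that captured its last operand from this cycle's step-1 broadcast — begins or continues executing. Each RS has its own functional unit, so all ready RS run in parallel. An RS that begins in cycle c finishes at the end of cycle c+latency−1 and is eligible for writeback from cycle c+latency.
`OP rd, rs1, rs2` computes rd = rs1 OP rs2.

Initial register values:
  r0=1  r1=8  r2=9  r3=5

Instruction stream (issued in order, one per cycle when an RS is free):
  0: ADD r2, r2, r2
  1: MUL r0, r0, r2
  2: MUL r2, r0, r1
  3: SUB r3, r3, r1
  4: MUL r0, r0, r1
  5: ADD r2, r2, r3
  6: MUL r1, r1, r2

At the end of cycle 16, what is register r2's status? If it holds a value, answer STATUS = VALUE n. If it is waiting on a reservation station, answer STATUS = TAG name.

c1: issue ADD r2<-Add1 | r0:1,r1:8,r2:Add1,r3:5
c2: issue MUL r0<-Mul1 | r0:Mul1,r1:8,r2:Add1,r3:5
c3: CDB Add1=18; issue MUL r2<-Mul2 | r0:Mul1,r1:8,r2:Mul2,r3:5
c4: issue SUB r3<-Add1 | r0:Mul1,r1:8,r2:Mul2,r3:Add1
c5: stall | r0:Mul1,r1:8,r2:Mul2,r3:Add1
c6: CDB Add1=-3; stall | r0:Mul1,r1:8,r2:Mul2,r3:-3
c7: CDB Mul1=18; issue MUL r0<-Mul1 | r0:Mul1,r1:8,r2:Mul2,r3:-3
c8: issue ADD r2<-Add1 | r0:Mul1,r1:8,r2:Add1,r3:-3
c9: stall | r0:Mul1,r1:8,r2:Add1,r3:-3
c10: stall | r0:Mul1,r1:8,r2:Add1,r3:-3
c11: CDB Mul1=144; issue MUL r1<-Mul1 | r0:144,r1:Mul1,r2:Add1,r3:-3
c12: CDB Mul2=144 | r0:144,r1:Mul1,r2:Add1,r3:-3
c13: - | r0:144,r1:Mul1,r2:Add1,r3:-3
c14: CDB Add1=141 | r0:144,r1:Mul1,r2:141,r3:-3
c15: - | r0:144,r1:Mul1,r2:141,r3:-3
c16: - | r0:144,r1:Mul1,r2:141,r3:-3

STATUS = VALUE 141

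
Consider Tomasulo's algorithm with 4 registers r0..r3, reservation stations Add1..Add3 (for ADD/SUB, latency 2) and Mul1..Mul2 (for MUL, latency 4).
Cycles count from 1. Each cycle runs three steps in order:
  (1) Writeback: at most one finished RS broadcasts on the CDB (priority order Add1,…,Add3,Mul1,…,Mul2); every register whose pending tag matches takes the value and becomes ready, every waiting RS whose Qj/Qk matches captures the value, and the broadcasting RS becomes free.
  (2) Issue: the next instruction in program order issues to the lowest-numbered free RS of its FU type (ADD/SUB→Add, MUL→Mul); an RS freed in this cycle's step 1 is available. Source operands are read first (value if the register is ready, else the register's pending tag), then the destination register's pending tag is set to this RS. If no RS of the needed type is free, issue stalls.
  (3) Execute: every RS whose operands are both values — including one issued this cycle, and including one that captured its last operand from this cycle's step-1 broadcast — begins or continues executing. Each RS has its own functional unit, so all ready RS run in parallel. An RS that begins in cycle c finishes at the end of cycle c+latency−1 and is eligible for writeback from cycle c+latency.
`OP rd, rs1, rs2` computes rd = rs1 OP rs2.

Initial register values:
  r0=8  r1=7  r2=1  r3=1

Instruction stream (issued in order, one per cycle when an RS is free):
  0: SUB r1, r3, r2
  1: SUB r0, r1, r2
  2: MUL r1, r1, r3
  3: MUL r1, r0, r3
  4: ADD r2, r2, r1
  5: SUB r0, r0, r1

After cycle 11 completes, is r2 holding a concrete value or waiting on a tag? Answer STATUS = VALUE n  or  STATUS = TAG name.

c1: issue SUB r1<-Add1 | r0:8,r1:Add1,r2:1,r3:1
c2: issue SUB r0<-Add2 | r0:Add2,r1:Add1,r2:1,r3:1
c3: CDB Add1=0; issue MUL r1<-Mul1 | r0:Add2,r1:Mul1,r2:1,r3:1
c4: issue MUL r1<-Mul2 | r0:Add2,r1:Mul2,r2:1,r3:1
c5: CDB Add2=-1; issue ADD r2<-Add1 | r0:-1,r1:Mul2,r2:Add1,r3:1
c6: issue SUB r0<-Add2 | r0:Add2,r1:Mul2,r2:Add1,r3:1
c7: CDB Mul1=0 | r0:Add2,r1:Mul2,r2:Add1,r3:1
c8: - | r0:Add2,r1:Mul2,r2:Add1,r3:1
c9: CDB Mul2=-1 | r0:Add2,r1:-1,r2:Add1,r3:1
c10: - | r0:Add2,r1:-1,r2:Add1,r3:1
c11: CDB Add1=0 | r0:Add2,r1:-1,r2:0,r3:1

STATUS = VALUE 0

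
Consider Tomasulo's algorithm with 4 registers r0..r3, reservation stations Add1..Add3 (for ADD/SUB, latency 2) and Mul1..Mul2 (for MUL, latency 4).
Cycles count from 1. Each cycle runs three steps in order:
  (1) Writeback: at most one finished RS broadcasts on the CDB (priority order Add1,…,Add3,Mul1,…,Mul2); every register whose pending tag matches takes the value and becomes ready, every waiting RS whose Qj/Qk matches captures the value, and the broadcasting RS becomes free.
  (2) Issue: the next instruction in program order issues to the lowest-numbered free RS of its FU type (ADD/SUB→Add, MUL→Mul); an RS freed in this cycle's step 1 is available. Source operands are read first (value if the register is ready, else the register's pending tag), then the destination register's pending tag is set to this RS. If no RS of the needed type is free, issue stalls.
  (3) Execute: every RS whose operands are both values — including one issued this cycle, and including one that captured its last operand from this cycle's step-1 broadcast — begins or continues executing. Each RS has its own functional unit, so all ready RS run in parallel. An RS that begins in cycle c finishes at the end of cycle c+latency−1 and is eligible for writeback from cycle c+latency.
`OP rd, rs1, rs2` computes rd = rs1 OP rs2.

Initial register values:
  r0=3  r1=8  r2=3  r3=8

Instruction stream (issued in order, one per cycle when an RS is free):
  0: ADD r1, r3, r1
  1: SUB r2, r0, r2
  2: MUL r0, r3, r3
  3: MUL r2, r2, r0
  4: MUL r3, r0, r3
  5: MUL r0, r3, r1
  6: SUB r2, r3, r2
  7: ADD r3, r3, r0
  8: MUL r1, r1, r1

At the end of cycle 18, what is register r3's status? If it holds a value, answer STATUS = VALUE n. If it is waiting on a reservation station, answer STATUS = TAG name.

cycle 1: issue ADD r1<-Add1 // r0:3,r1:Add1,r2:3,r3:8
cycle 2: issue SUB r2<-Add2 // r0:3,r1:Add1,r2:Add2,r3:8
cycle 3: CDB Add1=16; issue MUL r0<-Mul1 // r0:Mul1,r1:16,r2:Add2,r3:8
cycle 4: CDB Add2=0; issue MUL r2<-Mul2 // r0:Mul1,r1:16,r2:Mul2,r3:8
cycle 5: stall // r0:Mul1,r1:16,r2:Mul2,r3:8
cycle 6: stall // r0:Mul1,r1:16,r2:Mul2,r3:8
cycle 7: CDB Mul1=64; issue MUL r3<-Mul1 // r0:64,r1:16,r2:Mul2,r3:Mul1
cycle 8: stall // r0:64,r1:16,r2:Mul2,r3:Mul1
cycle 9: stall // r0:64,r1:16,r2:Mul2,r3:Mul1
cycle 10: stall // r0:64,r1:16,r2:Mul2,r3:Mul1
cycle 11: CDB Mul1=512; issue MUL r0<-Mul1 // r0:Mul1,r1:16,r2:Mul2,r3:512
cycle 12: CDB Mul2=0; issue SUB r2<-Add1 // r0:Mul1,r1:16,r2:Add1,r3:512
cycle 13: issue ADD r3<-Add2 // r0:Mul1,r1:16,r2:Add1,r3:Add2
cycle 14: CDB Add1=512; issue MUL r1<-Mul2 // r0:Mul1,r1:Mul2,r2:512,r3:Add2
cycle 15: CDB Mul1=8192 // r0:8192,r1:Mul2,r2:512,r3:Add2
cycle 16: - // r0:8192,r1:Mul2,r2:512,r3:Add2
cycle 17: CDB Add2=8704 // r0:8192,r1:Mul2,r2:512,r3:8704
cycle 18: CDB Mul2=256 // r0:8192,r1:256,r2:512,r3:8704

STATUS = VALUE 8704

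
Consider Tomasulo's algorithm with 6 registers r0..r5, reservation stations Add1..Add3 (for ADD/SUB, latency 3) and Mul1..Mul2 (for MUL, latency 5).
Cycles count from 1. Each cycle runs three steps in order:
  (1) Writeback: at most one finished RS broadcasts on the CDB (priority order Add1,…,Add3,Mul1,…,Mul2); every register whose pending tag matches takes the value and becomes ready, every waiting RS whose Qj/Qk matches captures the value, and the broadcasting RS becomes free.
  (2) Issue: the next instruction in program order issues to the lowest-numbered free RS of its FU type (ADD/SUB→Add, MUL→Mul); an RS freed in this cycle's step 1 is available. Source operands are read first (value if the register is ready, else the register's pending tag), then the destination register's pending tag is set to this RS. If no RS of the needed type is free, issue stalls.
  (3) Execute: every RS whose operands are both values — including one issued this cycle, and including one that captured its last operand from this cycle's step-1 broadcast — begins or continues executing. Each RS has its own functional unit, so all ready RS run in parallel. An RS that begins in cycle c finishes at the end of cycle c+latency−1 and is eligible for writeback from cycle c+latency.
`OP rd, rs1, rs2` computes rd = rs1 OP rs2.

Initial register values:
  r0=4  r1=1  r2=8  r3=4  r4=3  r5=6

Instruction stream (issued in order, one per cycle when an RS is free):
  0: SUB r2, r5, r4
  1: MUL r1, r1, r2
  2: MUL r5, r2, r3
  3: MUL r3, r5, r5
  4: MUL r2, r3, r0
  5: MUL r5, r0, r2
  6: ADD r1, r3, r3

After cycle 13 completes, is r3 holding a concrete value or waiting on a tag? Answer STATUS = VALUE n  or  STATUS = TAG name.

STATUS = TAG Mul1

c1: issue SUB r2<-Add1 | r0:4,r1:1,r2:Add1,r3:4,r4:3,r5:6
c2: issue MUL r1<-Mul1 | r0:4,r1:Mul1,r2:Add1,r3:4,r4:3,r5:6
c3: issue MUL r5<-Mul2 | r0:4,r1:Mul1,r2:Add1,r3:4,r4:3,r5:Mul2
c4: CDB Add1=3; stall | r0:4,r1:Mul1,r2:3,r3:4,r4:3,r5:Mul2
c5: stall | r0:4,r1:Mul1,r2:3,r3:4,r4:3,r5:Mul2
c6: stall | r0:4,r1:Mul1,r2:3,r3:4,r4:3,r5:Mul2
c7: stall | r0:4,r1:Mul1,r2:3,r3:4,r4:3,r5:Mul2
c8: stall | r0:4,r1:Mul1,r2:3,r3:4,r4:3,r5:Mul2
c9: CDB Mul1=3; issue MUL r3<-Mul1 | r0:4,r1:3,r2:3,r3:Mul1,r4:3,r5:Mul2
c10: CDB Mul2=12; issue MUL r2<-Mul2 | r0:4,r1:3,r2:Mul2,r3:Mul1,r4:3,r5:12
c11: stall | r0:4,r1:3,r2:Mul2,r3:Mul1,r4:3,r5:12
c12: stall | r0:4,r1:3,r2:Mul2,r3:Mul1,r4:3,r5:12
c13: stall | r0:4,r1:3,r2:Mul2,r3:Mul1,r4:3,r5:12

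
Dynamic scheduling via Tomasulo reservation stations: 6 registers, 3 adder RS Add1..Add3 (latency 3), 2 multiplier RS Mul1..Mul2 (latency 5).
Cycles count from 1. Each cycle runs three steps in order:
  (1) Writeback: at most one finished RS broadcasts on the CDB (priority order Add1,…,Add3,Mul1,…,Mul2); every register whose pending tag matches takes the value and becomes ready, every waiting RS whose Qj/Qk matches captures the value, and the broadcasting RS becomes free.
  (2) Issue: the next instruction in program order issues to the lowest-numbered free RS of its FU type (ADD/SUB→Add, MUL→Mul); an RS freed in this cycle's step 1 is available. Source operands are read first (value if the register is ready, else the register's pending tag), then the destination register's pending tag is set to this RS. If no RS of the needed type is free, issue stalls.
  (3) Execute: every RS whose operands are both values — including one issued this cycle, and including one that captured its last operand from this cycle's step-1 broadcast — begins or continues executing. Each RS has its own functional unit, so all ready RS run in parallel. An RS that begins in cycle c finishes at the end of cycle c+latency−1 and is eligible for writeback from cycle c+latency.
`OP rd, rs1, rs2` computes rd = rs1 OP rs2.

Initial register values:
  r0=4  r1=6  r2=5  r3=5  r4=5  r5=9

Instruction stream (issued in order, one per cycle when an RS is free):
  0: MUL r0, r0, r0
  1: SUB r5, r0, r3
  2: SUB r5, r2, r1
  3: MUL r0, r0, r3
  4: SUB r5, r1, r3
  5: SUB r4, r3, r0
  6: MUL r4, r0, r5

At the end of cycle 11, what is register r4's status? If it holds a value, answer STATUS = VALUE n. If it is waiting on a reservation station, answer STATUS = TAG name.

c1: issue MUL r0<-Mul1 | r0:Mul1,r1:6,r2:5,r3:5,r4:5,r5:9
c2: issue SUB r5<-Add1 | r0:Mul1,r1:6,r2:5,r3:5,r4:5,r5:Add1
c3: issue SUB r5<-Add2 | r0:Mul1,r1:6,r2:5,r3:5,r4:5,r5:Add2
c4: issue MUL r0<-Mul2 | r0:Mul2,r1:6,r2:5,r3:5,r4:5,r5:Add2
c5: issue SUB r5<-Add3 | r0:Mul2,r1:6,r2:5,r3:5,r4:5,r5:Add3
c6: CDB Add2=-1; issue SUB r4<-Add2 | r0:Mul2,r1:6,r2:5,r3:5,r4:Add2,r5:Add3
c7: CDB Mul1=16; issue MUL r4<-Mul1 | r0:Mul2,r1:6,r2:5,r3:5,r4:Mul1,r5:Add3
c8: CDB Add3=1 | r0:Mul2,r1:6,r2:5,r3:5,r4:Mul1,r5:1
c9: - | r0:Mul2,r1:6,r2:5,r3:5,r4:Mul1,r5:1
c10: CDB Add1=11 | r0:Mul2,r1:6,r2:5,r3:5,r4:Mul1,r5:1
c11: - | r0:Mul2,r1:6,r2:5,r3:5,r4:Mul1,r5:1

STATUS = TAG Mul1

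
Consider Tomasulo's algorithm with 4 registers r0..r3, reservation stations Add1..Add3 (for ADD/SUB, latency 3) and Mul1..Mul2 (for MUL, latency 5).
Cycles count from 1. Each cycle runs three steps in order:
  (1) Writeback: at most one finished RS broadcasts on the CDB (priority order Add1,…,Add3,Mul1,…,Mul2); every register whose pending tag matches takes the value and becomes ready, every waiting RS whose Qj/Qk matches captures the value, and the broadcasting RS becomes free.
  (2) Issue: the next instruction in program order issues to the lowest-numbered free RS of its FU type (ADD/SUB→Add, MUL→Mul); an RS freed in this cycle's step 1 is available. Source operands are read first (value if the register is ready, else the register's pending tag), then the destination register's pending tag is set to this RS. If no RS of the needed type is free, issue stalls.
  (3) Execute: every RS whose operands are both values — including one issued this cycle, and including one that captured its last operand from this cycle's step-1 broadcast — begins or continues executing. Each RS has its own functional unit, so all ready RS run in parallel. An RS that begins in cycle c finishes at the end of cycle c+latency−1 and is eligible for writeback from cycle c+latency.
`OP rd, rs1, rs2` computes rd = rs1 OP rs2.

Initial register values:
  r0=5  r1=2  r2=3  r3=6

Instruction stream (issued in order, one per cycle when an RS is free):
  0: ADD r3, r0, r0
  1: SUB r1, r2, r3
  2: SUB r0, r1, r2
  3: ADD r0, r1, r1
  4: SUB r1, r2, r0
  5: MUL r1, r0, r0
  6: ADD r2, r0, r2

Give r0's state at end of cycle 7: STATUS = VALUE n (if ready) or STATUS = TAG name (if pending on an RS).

STATUS = TAG Add1

cycle 1: issue ADD r3<-Add1 // r0:5,r1:2,r2:3,r3:Add1
cycle 2: issue SUB r1<-Add2 // r0:5,r1:Add2,r2:3,r3:Add1
cycle 3: issue SUB r0<-Add3 // r0:Add3,r1:Add2,r2:3,r3:Add1
cycle 4: CDB Add1=10; issue ADD r0<-Add1 // r0:Add1,r1:Add2,r2:3,r3:10
cycle 5: stall // r0:Add1,r1:Add2,r2:3,r3:10
cycle 6: stall // r0:Add1,r1:Add2,r2:3,r3:10
cycle 7: CDB Add2=-7; issue SUB r1<-Add2 // r0:Add1,r1:Add2,r2:3,r3:10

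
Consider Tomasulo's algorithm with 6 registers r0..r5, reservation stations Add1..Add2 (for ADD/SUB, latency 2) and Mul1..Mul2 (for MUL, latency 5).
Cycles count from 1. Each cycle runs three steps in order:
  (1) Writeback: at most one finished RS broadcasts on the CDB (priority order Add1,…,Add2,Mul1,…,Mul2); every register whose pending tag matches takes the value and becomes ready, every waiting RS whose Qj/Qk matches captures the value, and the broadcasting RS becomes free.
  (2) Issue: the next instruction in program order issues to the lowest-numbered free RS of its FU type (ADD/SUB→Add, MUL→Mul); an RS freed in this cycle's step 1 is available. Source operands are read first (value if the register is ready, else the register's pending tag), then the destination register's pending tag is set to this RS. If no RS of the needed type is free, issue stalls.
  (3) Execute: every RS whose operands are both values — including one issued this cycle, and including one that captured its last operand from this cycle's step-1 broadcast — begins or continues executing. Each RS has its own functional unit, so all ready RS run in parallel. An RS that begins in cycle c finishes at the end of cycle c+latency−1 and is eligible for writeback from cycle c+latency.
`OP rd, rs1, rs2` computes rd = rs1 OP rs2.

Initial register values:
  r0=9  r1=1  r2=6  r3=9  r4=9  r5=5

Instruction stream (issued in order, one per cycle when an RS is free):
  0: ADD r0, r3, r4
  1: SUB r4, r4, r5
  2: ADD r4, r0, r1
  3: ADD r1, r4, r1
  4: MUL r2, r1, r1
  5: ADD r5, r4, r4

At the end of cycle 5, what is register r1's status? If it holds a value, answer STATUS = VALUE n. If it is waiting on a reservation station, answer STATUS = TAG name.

  c1: issue ADD r0<-Add1  regs: r0:Add1,r1:1,r2:6,r3:9,r4:9,r5:5
  c2: issue SUB r4<-Add2  regs: r0:Add1,r1:1,r2:6,r3:9,r4:Add2,r5:5
  c3: CDB Add1=18; issue ADD r4<-Add1  regs: r0:18,r1:1,r2:6,r3:9,r4:Add1,r5:5
  c4: CDB Add2=4; issue ADD r1<-Add2  regs: r0:18,r1:Add2,r2:6,r3:9,r4:Add1,r5:5
  c5: CDB Add1=19; issue MUL r2<-Mul1  regs: r0:18,r1:Add2,r2:Mul1,r3:9,r4:19,r5:5

STATUS = TAG Add2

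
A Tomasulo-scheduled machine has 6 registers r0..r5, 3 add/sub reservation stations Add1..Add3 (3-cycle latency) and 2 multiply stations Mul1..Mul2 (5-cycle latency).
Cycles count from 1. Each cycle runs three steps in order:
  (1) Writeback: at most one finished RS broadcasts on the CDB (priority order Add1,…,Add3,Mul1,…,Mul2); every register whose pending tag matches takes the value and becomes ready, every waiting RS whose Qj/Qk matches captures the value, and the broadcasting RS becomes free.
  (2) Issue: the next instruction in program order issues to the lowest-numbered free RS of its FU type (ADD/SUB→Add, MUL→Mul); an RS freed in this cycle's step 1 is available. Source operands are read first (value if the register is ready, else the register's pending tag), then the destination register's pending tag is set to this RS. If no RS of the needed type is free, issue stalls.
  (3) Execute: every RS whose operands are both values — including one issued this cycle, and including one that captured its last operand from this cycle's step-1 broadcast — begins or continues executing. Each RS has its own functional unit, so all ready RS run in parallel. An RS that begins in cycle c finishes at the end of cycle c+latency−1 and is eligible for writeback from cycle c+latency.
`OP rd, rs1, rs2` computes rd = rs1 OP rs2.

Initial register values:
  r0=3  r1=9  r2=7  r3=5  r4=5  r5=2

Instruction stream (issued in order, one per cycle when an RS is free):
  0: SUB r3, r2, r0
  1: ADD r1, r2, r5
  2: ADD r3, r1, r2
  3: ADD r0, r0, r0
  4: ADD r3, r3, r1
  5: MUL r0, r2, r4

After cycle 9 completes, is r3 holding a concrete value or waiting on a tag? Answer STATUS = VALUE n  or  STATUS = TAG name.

STATUS = TAG Add2

cycle 1: issue SUB r3<-Add1 // r0:3,r1:9,r2:7,r3:Add1,r4:5,r5:2
cycle 2: issue ADD r1<-Add2 // r0:3,r1:Add2,r2:7,r3:Add1,r4:5,r5:2
cycle 3: issue ADD r3<-Add3 // r0:3,r1:Add2,r2:7,r3:Add3,r4:5,r5:2
cycle 4: CDB Add1=4; issue ADD r0<-Add1 // r0:Add1,r1:Add2,r2:7,r3:Add3,r4:5,r5:2
cycle 5: CDB Add2=9; issue ADD r3<-Add2 // r0:Add1,r1:9,r2:7,r3:Add2,r4:5,r5:2
cycle 6: issue MUL r0<-Mul1 // r0:Mul1,r1:9,r2:7,r3:Add2,r4:5,r5:2
cycle 7: CDB Add1=6 // r0:Mul1,r1:9,r2:7,r3:Add2,r4:5,r5:2
cycle 8: CDB Add3=16 // r0:Mul1,r1:9,r2:7,r3:Add2,r4:5,r5:2
cycle 9: - // r0:Mul1,r1:9,r2:7,r3:Add2,r4:5,r5:2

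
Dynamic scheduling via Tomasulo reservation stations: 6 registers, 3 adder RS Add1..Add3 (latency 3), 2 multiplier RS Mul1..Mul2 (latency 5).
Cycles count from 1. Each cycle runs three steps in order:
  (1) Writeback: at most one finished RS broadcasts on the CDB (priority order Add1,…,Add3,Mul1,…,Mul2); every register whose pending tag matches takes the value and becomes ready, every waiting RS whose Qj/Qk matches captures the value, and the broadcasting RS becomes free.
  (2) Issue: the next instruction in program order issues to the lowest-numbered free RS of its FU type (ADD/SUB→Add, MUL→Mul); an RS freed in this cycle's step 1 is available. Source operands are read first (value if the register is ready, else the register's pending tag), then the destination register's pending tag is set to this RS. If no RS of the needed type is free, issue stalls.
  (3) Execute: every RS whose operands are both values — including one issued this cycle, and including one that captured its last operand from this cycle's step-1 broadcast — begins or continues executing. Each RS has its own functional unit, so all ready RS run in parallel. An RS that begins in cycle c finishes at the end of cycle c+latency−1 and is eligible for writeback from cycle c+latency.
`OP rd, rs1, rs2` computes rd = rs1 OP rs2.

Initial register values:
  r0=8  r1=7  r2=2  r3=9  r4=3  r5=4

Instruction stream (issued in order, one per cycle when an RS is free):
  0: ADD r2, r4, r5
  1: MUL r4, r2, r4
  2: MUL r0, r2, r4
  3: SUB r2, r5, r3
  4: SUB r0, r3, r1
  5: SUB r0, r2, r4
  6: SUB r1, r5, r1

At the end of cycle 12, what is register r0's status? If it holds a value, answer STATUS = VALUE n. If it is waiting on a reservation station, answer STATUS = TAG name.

STATUS = VALUE -26

c1: issue ADD r2<-Add1 | r0:8,r1:7,r2:Add1,r3:9,r4:3,r5:4
c2: issue MUL r4<-Mul1 | r0:8,r1:7,r2:Add1,r3:9,r4:Mul1,r5:4
c3: issue MUL r0<-Mul2 | r0:Mul2,r1:7,r2:Add1,r3:9,r4:Mul1,r5:4
c4: CDB Add1=7; issue SUB r2<-Add1 | r0:Mul2,r1:7,r2:Add1,r3:9,r4:Mul1,r5:4
c5: issue SUB r0<-Add2 | r0:Add2,r1:7,r2:Add1,r3:9,r4:Mul1,r5:4
c6: issue SUB r0<-Add3 | r0:Add3,r1:7,r2:Add1,r3:9,r4:Mul1,r5:4
c7: CDB Add1=-5; issue SUB r1<-Add1 | r0:Add3,r1:Add1,r2:-5,r3:9,r4:Mul1,r5:4
c8: CDB Add2=2 | r0:Add3,r1:Add1,r2:-5,r3:9,r4:Mul1,r5:4
c9: CDB Mul1=21 | r0:Add3,r1:Add1,r2:-5,r3:9,r4:21,r5:4
c10: CDB Add1=-3 | r0:Add3,r1:-3,r2:-5,r3:9,r4:21,r5:4
c11: - | r0:Add3,r1:-3,r2:-5,r3:9,r4:21,r5:4
c12: CDB Add3=-26 | r0:-26,r1:-3,r2:-5,r3:9,r4:21,r5:4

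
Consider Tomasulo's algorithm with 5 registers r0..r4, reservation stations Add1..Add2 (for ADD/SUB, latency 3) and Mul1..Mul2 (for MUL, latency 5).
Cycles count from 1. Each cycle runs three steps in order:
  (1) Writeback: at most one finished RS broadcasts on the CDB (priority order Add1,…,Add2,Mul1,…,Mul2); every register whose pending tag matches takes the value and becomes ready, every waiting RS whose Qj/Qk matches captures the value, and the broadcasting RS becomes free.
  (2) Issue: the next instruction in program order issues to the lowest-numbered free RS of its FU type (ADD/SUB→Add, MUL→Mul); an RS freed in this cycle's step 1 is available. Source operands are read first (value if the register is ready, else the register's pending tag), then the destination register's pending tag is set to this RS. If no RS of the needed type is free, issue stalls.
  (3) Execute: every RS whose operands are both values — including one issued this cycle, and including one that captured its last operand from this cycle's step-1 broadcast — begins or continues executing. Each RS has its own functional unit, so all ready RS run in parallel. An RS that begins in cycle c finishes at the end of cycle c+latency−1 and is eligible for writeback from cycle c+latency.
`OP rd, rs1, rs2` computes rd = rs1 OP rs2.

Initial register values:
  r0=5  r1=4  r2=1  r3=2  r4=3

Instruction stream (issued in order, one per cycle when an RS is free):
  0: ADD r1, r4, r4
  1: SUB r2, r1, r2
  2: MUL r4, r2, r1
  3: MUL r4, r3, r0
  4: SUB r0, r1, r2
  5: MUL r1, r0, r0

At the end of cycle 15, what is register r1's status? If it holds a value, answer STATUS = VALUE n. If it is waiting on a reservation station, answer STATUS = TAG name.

STATUS = VALUE 1

  c1: issue ADD r1<-Add1  regs: r0:5,r1:Add1,r2:1,r3:2,r4:3
  c2: issue SUB r2<-Add2  regs: r0:5,r1:Add1,r2:Add2,r3:2,r4:3
  c3: issue MUL r4<-Mul1  regs: r0:5,r1:Add1,r2:Add2,r3:2,r4:Mul1
  c4: CDB Add1=6; issue MUL r4<-Mul2  regs: r0:5,r1:6,r2:Add2,r3:2,r4:Mul2
  c5: issue SUB r0<-Add1  regs: r0:Add1,r1:6,r2:Add2,r3:2,r4:Mul2
  c6: stall  regs: r0:Add1,r1:6,r2:Add2,r3:2,r4:Mul2
  c7: CDB Add2=5; stall  regs: r0:Add1,r1:6,r2:5,r3:2,r4:Mul2
  c8: stall  regs: r0:Add1,r1:6,r2:5,r3:2,r4:Mul2
  c9: CDB Mul2=10; issue MUL r1<-Mul2  regs: r0:Add1,r1:Mul2,r2:5,r3:2,r4:10
  c10: CDB Add1=1  regs: r0:1,r1:Mul2,r2:5,r3:2,r4:10
  c11: -  regs: r0:1,r1:Mul2,r2:5,r3:2,r4:10
  c12: CDB Mul1=30  regs: r0:1,r1:Mul2,r2:5,r3:2,r4:10
  c13: -  regs: r0:1,r1:Mul2,r2:5,r3:2,r4:10
  c14: -  regs: r0:1,r1:Mul2,r2:5,r3:2,r4:10
  c15: CDB Mul2=1  regs: r0:1,r1:1,r2:5,r3:2,r4:10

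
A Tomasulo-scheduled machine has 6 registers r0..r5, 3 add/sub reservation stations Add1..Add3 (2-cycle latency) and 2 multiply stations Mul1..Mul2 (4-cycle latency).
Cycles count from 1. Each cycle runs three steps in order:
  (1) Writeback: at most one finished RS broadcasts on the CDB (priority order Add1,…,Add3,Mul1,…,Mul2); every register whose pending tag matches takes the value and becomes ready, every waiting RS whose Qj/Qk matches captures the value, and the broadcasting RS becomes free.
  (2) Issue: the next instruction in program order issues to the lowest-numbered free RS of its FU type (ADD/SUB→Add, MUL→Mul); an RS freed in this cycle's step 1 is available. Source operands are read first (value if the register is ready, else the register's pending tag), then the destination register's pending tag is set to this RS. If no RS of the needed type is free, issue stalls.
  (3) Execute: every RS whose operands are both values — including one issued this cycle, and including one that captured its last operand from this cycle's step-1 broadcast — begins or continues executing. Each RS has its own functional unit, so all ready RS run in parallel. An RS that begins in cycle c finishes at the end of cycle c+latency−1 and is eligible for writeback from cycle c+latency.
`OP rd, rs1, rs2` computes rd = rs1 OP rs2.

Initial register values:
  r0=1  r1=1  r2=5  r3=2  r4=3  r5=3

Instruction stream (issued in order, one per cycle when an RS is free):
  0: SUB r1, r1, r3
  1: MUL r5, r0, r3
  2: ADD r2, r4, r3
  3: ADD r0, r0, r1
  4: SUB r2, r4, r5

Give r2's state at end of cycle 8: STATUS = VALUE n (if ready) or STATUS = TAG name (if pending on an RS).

c1: issue SUB r1<-Add1 | r0:1,r1:Add1,r2:5,r3:2,r4:3,r5:3
c2: issue MUL r5<-Mul1 | r0:1,r1:Add1,r2:5,r3:2,r4:3,r5:Mul1
c3: CDB Add1=-1; issue ADD r2<-Add1 | r0:1,r1:-1,r2:Add1,r3:2,r4:3,r5:Mul1
c4: issue ADD r0<-Add2 | r0:Add2,r1:-1,r2:Add1,r3:2,r4:3,r5:Mul1
c5: CDB Add1=5; issue SUB r2<-Add1 | r0:Add2,r1:-1,r2:Add1,r3:2,r4:3,r5:Mul1
c6: CDB Add2=0 | r0:0,r1:-1,r2:Add1,r3:2,r4:3,r5:Mul1
c7: CDB Mul1=2 | r0:0,r1:-1,r2:Add1,r3:2,r4:3,r5:2
c8: - | r0:0,r1:-1,r2:Add1,r3:2,r4:3,r5:2

STATUS = TAG Add1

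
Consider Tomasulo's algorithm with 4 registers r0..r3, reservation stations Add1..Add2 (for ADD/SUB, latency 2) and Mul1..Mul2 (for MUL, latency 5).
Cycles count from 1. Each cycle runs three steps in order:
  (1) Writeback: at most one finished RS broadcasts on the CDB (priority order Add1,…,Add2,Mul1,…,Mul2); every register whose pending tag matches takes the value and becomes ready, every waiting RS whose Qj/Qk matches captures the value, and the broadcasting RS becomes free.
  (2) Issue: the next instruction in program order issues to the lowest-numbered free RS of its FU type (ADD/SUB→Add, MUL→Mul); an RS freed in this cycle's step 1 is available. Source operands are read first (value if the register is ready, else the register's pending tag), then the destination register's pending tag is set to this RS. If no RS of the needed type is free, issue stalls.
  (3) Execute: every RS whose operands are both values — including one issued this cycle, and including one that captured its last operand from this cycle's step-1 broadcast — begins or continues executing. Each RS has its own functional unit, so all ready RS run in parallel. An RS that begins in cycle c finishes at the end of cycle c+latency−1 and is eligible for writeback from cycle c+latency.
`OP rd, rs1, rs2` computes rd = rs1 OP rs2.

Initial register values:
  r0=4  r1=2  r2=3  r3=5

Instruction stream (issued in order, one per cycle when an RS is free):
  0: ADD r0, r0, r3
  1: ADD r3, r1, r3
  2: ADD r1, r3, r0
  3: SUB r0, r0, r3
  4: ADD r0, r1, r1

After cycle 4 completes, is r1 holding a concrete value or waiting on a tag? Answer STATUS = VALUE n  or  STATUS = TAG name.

STATUS = TAG Add1

c1: issue ADD r0<-Add1 | r0:Add1,r1:2,r2:3,r3:5
c2: issue ADD r3<-Add2 | r0:Add1,r1:2,r2:3,r3:Add2
c3: CDB Add1=9; issue ADD r1<-Add1 | r0:9,r1:Add1,r2:3,r3:Add2
c4: CDB Add2=7; issue SUB r0<-Add2 | r0:Add2,r1:Add1,r2:3,r3:7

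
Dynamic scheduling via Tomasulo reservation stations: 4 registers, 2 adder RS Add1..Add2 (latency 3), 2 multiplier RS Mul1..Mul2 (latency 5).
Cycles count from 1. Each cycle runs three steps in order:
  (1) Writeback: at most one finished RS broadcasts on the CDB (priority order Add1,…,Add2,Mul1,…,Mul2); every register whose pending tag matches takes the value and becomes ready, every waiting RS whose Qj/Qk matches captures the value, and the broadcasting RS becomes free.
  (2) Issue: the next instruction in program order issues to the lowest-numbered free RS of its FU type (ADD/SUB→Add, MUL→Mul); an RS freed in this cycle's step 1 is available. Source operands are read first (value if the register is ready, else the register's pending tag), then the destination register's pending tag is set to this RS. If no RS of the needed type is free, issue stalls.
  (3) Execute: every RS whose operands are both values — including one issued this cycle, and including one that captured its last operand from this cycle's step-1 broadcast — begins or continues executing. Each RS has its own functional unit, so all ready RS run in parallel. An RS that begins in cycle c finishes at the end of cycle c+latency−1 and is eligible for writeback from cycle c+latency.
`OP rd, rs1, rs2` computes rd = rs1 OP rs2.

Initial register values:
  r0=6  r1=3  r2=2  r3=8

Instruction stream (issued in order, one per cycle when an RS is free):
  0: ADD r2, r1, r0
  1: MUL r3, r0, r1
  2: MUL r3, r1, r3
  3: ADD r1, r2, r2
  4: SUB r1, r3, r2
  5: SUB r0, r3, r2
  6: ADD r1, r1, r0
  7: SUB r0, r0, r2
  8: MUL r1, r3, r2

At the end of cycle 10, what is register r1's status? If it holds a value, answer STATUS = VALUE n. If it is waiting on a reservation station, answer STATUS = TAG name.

STATUS = TAG Add2

  c1: issue ADD r2<-Add1  regs: r0:6,r1:3,r2:Add1,r3:8
  c2: issue MUL r3<-Mul1  regs: r0:6,r1:3,r2:Add1,r3:Mul1
  c3: issue MUL r3<-Mul2  regs: r0:6,r1:3,r2:Add1,r3:Mul2
  c4: CDB Add1=9; issue ADD r1<-Add1  regs: r0:6,r1:Add1,r2:9,r3:Mul2
  c5: issue SUB r1<-Add2  regs: r0:6,r1:Add2,r2:9,r3:Mul2
  c6: stall  regs: r0:6,r1:Add2,r2:9,r3:Mul2
  c7: CDB Add1=18; issue SUB r0<-Add1  regs: r0:Add1,r1:Add2,r2:9,r3:Mul2
  c8: CDB Mul1=18; stall  regs: r0:Add1,r1:Add2,r2:9,r3:Mul2
  c9: stall  regs: r0:Add1,r1:Add2,r2:9,r3:Mul2
  c10: stall  regs: r0:Add1,r1:Add2,r2:9,r3:Mul2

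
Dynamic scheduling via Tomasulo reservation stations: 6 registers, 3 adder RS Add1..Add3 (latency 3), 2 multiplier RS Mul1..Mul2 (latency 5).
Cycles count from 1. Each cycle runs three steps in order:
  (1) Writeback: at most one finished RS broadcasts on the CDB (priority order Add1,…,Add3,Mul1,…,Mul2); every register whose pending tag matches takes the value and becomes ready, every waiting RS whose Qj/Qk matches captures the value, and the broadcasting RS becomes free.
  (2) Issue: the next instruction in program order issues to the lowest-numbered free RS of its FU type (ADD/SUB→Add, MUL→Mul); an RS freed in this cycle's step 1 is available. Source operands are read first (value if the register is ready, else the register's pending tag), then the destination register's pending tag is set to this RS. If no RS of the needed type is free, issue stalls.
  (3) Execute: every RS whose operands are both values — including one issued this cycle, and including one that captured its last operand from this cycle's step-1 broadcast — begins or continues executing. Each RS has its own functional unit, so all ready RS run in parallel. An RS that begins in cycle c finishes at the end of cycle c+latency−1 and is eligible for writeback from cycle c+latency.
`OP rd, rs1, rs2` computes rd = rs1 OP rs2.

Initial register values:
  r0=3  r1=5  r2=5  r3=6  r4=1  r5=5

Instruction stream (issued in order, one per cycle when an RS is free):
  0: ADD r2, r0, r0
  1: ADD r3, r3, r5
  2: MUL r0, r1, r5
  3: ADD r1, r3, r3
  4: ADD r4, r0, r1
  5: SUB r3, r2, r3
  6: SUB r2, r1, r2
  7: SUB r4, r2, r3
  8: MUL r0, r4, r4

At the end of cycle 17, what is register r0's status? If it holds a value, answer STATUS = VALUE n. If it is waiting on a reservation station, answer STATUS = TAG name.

STATUS = TAG Mul1

cycle 1: issue ADD r2<-Add1 // r0:3,r1:5,r2:Add1,r3:6,r4:1,r5:5
cycle 2: issue ADD r3<-Add2 // r0:3,r1:5,r2:Add1,r3:Add2,r4:1,r5:5
cycle 3: issue MUL r0<-Mul1 // r0:Mul1,r1:5,r2:Add1,r3:Add2,r4:1,r5:5
cycle 4: CDB Add1=6; issue ADD r1<-Add1 // r0:Mul1,r1:Add1,r2:6,r3:Add2,r4:1,r5:5
cycle 5: CDB Add2=11; issue ADD r4<-Add2 // r0:Mul1,r1:Add1,r2:6,r3:11,r4:Add2,r5:5
cycle 6: issue SUB r3<-Add3 // r0:Mul1,r1:Add1,r2:6,r3:Add3,r4:Add2,r5:5
cycle 7: stall // r0:Mul1,r1:Add1,r2:6,r3:Add3,r4:Add2,r5:5
cycle 8: CDB Add1=22; issue SUB r2<-Add1 // r0:Mul1,r1:22,r2:Add1,r3:Add3,r4:Add2,r5:5
cycle 9: CDB Add3=-5; issue SUB r4<-Add3 // r0:Mul1,r1:22,r2:Add1,r3:-5,r4:Add3,r5:5
cycle 10: CDB Mul1=25; issue MUL r0<-Mul1 // r0:Mul1,r1:22,r2:Add1,r3:-5,r4:Add3,r5:5
cycle 11: CDB Add1=16 // r0:Mul1,r1:22,r2:16,r3:-5,r4:Add3,r5:5
cycle 12: - // r0:Mul1,r1:22,r2:16,r3:-5,r4:Add3,r5:5
cycle 13: CDB Add2=47 // r0:Mul1,r1:22,r2:16,r3:-5,r4:Add3,r5:5
cycle 14: CDB Add3=21 // r0:Mul1,r1:22,r2:16,r3:-5,r4:21,r5:5
cycle 15: - // r0:Mul1,r1:22,r2:16,r3:-5,r4:21,r5:5
cycle 16: - // r0:Mul1,r1:22,r2:16,r3:-5,r4:21,r5:5
cycle 17: - // r0:Mul1,r1:22,r2:16,r3:-5,r4:21,r5:5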